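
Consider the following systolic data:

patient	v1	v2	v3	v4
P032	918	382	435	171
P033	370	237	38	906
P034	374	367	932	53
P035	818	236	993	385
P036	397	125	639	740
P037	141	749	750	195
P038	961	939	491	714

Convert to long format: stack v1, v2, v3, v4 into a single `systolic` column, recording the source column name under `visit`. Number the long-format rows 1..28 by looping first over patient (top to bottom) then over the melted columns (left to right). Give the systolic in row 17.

28 rows total (7 × 4). Row 17: index ⌊(17-1)/4⌋ = 4 into patient → P036; (17-1) mod 4 = 0 into the melted columns → v1.
So row 17 is (P036, v1, 397); systolic = 397.

397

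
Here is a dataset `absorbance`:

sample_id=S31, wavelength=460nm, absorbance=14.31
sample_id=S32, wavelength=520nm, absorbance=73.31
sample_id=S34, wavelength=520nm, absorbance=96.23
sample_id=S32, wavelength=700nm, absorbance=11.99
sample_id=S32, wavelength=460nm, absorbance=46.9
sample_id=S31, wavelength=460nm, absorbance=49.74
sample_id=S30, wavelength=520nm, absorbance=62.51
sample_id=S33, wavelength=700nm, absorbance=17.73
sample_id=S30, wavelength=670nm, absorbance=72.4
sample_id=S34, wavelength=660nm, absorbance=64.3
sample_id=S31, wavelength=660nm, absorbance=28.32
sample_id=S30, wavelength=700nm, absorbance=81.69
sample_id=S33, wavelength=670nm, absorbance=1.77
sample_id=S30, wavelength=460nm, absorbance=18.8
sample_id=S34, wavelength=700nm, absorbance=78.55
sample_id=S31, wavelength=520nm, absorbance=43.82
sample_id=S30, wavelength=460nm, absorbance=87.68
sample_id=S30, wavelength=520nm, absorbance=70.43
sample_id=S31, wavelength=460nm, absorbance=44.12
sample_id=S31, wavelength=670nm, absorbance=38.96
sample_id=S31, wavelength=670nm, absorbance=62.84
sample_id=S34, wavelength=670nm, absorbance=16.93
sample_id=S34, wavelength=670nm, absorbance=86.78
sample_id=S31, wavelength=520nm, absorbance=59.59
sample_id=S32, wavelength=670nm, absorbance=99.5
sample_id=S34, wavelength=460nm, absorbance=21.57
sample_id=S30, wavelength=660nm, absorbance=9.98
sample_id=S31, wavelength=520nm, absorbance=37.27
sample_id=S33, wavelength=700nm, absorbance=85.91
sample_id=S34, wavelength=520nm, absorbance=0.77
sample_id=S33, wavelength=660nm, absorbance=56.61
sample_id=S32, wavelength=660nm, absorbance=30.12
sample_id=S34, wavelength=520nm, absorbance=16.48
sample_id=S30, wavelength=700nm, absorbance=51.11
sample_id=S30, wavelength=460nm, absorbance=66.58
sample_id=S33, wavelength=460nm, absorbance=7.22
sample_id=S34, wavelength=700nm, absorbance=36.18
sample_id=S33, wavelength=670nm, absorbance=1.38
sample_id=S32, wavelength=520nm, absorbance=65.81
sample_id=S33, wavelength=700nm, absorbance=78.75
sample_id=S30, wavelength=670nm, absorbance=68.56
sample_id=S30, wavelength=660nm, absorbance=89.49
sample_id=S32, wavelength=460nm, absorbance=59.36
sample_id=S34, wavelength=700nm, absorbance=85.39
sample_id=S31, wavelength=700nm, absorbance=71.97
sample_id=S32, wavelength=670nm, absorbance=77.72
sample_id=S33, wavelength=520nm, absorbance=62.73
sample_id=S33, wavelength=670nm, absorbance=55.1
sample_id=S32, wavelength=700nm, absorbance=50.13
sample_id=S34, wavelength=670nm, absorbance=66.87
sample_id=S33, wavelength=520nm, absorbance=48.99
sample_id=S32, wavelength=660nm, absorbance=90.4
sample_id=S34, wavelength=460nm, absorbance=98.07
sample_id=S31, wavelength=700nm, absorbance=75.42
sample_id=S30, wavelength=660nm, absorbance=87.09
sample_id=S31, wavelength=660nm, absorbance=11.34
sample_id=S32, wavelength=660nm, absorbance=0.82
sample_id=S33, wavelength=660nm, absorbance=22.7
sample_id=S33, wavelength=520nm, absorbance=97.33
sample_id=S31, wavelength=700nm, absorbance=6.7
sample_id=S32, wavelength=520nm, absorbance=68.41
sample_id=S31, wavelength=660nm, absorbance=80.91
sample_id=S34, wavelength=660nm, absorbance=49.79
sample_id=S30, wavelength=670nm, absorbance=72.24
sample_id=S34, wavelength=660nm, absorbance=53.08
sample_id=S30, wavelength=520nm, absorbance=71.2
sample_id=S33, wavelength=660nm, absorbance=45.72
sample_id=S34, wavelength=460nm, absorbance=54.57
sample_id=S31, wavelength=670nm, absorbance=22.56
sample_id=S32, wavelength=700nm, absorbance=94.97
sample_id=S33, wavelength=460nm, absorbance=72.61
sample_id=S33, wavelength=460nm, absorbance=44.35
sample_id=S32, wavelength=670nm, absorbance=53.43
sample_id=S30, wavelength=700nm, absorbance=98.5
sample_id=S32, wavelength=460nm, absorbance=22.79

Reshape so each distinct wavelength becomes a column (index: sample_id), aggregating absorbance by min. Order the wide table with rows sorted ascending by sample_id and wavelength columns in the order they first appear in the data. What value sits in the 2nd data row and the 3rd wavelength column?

With rows sorted ascending by sample_id, row 2 is sample_id=S31. wavelength columns in first-appearance order: 460nm, 520nm, 700nm, 670nm, 660nm; column 3 is 700nm.
Long rows with sample_id=S31, wavelength=700nm: min(71.97, 75.42, 6.7) = 6.7.

6.7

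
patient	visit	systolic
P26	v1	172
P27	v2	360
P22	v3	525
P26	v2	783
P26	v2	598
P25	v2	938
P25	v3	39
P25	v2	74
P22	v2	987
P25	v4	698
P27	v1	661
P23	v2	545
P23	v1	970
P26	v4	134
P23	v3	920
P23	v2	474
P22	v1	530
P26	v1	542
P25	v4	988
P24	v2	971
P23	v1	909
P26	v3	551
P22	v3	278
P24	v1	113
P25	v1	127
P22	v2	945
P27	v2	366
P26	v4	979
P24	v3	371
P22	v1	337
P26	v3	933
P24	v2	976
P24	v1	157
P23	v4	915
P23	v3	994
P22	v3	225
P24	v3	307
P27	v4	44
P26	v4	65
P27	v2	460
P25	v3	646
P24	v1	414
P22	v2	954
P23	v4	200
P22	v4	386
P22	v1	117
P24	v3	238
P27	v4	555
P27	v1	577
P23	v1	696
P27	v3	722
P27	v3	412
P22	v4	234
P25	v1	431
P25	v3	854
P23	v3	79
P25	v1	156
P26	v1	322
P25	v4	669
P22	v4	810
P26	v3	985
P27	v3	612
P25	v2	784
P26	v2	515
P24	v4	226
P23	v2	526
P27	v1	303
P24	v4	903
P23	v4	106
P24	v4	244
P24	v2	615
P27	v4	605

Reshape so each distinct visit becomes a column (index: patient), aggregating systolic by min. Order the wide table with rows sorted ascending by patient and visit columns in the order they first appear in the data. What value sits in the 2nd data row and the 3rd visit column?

With rows sorted ascending by patient, row 2 is patient=P23. visit columns in first-appearance order: v1, v2, v3, v4; column 3 is v3.
Long rows with patient=P23, visit=v3: min(920, 994, 79) = 79.

79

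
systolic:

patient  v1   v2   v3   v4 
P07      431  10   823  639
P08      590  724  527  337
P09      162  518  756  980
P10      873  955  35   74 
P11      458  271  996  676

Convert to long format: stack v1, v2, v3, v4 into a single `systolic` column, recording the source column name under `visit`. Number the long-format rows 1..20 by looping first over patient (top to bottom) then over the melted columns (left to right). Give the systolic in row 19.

20 rows total (5 × 4). Row 19: index ⌊(19-1)/4⌋ = 4 into patient → P11; (19-1) mod 4 = 2 into the melted columns → v3.
So row 19 is (P11, v3, 996); systolic = 996.

996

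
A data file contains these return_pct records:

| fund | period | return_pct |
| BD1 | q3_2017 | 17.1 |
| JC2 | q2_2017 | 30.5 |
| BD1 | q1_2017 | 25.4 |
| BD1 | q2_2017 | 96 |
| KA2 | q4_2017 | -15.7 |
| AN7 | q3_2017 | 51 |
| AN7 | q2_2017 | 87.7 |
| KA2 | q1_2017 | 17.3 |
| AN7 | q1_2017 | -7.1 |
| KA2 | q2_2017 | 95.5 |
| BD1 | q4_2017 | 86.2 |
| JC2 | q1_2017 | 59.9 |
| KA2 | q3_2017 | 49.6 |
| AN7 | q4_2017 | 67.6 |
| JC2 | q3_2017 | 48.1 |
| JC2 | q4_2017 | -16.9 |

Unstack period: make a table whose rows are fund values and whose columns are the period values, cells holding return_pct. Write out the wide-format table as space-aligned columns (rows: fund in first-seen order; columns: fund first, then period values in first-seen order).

fund  q3_2017  q2_2017  q1_2017  q4_2017
BD1   17.1     96       25.4     86.2   
JC2   48.1     30.5     59.9     -16.9  
KA2   49.6     95.5     17.3     -15.7  
AN7   51       87.7     -7.1     67.6   

Columns: fund plus the 4 distinct period values (q3_2017, q2_2017, q1_2017, q4_2017).
For example, row BD1 column q3_2017 takes return_pct=17.1 from the long row (BD1, q3_2017).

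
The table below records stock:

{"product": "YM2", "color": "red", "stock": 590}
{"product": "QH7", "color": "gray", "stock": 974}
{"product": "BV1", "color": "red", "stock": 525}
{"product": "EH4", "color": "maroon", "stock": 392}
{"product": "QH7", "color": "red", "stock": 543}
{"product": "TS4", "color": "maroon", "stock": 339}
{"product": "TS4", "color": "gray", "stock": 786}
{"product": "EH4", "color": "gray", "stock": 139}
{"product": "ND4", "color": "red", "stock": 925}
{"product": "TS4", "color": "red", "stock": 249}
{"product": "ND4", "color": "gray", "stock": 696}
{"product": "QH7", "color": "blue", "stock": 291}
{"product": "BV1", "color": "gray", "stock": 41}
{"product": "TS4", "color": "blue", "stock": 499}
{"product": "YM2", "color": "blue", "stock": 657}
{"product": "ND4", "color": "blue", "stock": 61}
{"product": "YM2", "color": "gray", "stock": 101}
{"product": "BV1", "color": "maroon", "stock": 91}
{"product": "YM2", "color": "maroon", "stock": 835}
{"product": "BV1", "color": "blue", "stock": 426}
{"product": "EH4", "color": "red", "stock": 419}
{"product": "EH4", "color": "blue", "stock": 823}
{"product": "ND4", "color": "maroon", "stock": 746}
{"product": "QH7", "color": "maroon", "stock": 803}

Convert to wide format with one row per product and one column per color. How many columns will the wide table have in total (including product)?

5

1 column for product plus 4 distinct color values → 5 columns.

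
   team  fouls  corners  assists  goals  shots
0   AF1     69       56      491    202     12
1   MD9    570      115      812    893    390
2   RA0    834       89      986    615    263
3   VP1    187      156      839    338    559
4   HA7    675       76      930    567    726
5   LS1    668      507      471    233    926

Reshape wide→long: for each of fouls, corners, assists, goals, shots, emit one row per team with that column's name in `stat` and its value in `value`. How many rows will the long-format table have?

6 team values × 5 melted columns = 30 rows.

30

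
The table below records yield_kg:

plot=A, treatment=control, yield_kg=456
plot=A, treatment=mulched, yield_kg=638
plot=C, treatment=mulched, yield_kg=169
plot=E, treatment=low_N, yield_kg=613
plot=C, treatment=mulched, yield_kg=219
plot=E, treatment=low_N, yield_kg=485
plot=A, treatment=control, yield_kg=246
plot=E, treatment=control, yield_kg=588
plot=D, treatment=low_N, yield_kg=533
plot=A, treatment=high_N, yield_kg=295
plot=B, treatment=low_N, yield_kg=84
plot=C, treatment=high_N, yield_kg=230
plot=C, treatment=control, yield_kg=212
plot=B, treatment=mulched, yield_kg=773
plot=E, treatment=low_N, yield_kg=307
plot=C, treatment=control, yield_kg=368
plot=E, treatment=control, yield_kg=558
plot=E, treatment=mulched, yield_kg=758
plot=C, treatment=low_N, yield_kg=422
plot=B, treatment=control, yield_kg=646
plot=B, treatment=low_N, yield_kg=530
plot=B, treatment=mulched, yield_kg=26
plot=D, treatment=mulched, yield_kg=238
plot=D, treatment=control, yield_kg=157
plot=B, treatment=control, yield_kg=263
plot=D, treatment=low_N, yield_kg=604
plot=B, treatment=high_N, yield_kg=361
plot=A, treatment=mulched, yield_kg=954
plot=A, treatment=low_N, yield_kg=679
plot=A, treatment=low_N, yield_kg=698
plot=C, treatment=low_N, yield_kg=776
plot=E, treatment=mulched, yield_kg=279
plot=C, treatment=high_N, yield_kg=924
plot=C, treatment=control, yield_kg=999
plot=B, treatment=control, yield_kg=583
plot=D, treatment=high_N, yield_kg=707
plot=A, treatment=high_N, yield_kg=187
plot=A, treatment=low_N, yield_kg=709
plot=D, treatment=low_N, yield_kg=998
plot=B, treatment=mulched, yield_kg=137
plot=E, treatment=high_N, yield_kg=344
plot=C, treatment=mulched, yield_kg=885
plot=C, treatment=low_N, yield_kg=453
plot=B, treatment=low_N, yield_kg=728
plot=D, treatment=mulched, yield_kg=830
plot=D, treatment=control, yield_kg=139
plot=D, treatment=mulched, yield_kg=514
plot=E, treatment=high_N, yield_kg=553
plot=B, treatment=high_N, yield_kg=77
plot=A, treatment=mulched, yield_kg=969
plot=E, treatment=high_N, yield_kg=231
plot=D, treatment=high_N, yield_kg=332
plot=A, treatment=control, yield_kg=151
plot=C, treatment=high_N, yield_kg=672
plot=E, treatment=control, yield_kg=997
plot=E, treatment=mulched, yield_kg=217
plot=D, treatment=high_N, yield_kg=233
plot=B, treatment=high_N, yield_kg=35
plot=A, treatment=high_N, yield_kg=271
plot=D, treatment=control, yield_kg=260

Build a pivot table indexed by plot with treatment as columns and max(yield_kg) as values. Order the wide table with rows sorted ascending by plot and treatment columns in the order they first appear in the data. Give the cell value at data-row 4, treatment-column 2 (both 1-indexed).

With rows sorted ascending by plot, row 4 is plot=D. treatment columns in first-appearance order: control, mulched, low_N, high_N; column 2 is mulched.
Long rows with plot=D, treatment=mulched: max(238, 830, 514) = 830.

830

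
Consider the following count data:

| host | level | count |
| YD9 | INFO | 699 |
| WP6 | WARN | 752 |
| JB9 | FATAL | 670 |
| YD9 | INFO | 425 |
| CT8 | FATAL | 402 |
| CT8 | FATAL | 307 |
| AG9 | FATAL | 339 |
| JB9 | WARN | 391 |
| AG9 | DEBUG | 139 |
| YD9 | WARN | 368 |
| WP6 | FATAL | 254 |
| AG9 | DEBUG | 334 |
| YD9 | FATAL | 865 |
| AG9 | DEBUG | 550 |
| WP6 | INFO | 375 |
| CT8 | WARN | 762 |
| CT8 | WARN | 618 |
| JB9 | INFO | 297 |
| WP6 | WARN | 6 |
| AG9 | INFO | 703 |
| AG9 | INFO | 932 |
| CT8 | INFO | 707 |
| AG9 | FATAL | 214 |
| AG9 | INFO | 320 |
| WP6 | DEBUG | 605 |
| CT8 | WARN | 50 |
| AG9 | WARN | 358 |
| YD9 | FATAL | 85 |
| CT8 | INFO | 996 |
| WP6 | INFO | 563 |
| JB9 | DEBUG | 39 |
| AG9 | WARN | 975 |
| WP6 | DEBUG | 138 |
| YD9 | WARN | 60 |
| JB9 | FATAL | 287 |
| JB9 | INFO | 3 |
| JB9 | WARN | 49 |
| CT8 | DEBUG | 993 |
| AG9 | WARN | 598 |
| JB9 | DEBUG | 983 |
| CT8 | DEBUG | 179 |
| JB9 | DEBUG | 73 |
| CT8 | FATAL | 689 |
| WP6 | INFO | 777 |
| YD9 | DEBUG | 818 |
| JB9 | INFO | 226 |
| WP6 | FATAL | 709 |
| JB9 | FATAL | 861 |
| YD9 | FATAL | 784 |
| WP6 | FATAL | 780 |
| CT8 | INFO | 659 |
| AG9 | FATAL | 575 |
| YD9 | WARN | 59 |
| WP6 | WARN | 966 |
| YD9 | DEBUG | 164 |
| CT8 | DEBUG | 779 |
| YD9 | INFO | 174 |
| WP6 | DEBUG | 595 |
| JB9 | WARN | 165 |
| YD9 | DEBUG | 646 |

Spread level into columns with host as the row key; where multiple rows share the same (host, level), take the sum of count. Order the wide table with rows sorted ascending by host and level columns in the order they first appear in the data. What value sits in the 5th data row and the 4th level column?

1628

With rows sorted ascending by host, row 5 is host=YD9. level columns in first-appearance order: INFO, WARN, FATAL, DEBUG; column 4 is DEBUG.
Long rows with host=YD9, level=DEBUG: 818 + 164 + 646 = 1628.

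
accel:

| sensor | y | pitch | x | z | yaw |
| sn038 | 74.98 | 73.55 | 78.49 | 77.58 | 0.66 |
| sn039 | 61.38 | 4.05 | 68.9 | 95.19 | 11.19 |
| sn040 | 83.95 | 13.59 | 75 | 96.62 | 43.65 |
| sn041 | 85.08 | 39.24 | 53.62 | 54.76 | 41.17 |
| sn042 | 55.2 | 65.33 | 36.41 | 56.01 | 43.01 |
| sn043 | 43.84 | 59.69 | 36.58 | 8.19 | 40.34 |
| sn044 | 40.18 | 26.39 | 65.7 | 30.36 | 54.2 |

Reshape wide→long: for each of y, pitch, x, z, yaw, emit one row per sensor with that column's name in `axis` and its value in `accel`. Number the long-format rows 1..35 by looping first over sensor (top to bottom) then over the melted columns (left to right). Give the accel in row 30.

35 rows total (7 × 5). Row 30: index ⌊(30-1)/5⌋ = 5 into sensor → sn043; (30-1) mod 5 = 4 into the melted columns → yaw.
So row 30 is (sn043, yaw, 40.34); accel = 40.34.

40.34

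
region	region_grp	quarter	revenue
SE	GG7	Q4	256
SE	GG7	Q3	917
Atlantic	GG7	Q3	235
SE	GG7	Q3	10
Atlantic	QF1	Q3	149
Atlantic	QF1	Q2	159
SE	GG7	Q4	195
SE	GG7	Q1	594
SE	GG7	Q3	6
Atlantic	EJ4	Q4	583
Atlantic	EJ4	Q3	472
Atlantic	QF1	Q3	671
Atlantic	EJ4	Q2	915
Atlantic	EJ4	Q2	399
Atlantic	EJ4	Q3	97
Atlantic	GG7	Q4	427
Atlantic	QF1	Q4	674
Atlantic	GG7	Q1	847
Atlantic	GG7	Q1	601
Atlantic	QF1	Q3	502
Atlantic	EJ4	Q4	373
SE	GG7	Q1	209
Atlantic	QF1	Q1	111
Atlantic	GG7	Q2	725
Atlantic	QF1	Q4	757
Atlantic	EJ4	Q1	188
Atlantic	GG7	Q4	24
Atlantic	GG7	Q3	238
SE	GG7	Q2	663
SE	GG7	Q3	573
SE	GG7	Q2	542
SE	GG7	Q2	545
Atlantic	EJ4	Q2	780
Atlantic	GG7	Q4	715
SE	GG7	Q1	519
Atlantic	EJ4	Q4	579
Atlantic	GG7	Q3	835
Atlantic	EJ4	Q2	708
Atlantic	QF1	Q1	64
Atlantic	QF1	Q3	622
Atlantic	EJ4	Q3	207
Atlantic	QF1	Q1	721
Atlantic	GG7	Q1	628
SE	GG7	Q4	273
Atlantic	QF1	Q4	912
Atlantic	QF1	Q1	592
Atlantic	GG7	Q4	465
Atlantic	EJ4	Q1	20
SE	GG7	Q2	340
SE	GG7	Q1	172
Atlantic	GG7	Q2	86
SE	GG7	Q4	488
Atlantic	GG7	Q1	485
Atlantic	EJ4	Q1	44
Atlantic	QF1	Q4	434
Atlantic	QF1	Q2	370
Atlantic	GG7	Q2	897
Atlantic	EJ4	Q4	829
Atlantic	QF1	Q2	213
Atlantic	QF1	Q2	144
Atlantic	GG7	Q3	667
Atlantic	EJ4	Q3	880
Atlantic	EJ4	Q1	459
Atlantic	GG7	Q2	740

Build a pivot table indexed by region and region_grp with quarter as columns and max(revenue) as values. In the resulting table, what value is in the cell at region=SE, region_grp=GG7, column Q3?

917

Rows with region=SE, region_grp=GG7 and quarter=Q3: revenue values are 917, 10, 6, 573.
max(917, 10, 6, 573) = 917.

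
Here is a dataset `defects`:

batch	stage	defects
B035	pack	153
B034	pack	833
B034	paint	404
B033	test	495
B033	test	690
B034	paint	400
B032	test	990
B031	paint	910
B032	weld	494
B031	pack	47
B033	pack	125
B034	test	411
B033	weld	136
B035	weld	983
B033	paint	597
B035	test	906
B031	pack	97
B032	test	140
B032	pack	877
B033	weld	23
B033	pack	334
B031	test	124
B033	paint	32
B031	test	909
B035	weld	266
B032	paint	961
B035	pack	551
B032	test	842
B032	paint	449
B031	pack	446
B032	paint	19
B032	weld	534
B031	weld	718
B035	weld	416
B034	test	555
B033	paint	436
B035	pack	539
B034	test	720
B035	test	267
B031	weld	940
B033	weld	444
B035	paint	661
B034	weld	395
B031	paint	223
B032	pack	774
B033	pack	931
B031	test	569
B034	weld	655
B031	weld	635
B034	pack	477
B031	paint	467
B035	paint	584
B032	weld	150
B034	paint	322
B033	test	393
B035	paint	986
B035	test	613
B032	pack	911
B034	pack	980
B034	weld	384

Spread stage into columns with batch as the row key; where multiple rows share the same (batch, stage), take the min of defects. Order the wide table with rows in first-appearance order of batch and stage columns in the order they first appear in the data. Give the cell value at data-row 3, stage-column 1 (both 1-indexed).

With rows in first-appearance order of batch, row 3 is batch=B033. stage columns in first-appearance order: pack, paint, test, weld; column 1 is pack.
Long rows with batch=B033, stage=pack: min(125, 334, 931) = 125.

125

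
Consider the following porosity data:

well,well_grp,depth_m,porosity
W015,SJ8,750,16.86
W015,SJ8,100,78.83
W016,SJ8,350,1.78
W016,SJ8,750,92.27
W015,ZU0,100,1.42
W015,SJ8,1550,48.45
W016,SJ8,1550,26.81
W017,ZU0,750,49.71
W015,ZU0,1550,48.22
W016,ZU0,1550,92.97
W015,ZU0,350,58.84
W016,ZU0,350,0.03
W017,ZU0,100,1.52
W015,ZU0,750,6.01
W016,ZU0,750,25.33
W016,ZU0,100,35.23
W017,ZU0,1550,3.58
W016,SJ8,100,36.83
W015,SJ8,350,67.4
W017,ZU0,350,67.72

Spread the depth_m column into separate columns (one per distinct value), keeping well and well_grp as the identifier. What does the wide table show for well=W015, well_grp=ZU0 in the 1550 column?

48.22

Wide layout: rows indexed by well and well_grp, columns are the 4 distinct depth_m values (750, 100, 350, 1550).
Cell (well=W015, well_grp=ZU0, depth_m=1550) draws from the long row where well=W015, well_grp=ZU0 and depth_m=1550, which has porosity=48.22.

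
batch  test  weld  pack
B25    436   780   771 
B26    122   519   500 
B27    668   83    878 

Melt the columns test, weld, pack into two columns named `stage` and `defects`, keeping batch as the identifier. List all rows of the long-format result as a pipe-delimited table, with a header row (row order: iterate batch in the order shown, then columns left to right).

| batch | stage | defects |
| B25 | test | 436 |
| B25 | weld | 780 |
| B25 | pack | 771 |
| B26 | test | 122 |
| B26 | weld | 519 |
| B26 | pack | 500 |
| B27 | test | 668 |
| B27 | weld | 83 |
| B27 | pack | 878 |

Each (batch, column) pair becomes one row: 3 × 3 = 9 rows.
For example, (B25, test) → defects=436.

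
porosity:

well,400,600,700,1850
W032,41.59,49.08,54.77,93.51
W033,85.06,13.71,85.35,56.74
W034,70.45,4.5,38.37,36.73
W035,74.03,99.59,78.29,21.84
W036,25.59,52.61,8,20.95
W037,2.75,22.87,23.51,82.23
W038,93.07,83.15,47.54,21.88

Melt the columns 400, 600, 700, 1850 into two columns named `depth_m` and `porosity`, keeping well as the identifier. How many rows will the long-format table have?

28

7 well values × 4 melted columns = 28 rows.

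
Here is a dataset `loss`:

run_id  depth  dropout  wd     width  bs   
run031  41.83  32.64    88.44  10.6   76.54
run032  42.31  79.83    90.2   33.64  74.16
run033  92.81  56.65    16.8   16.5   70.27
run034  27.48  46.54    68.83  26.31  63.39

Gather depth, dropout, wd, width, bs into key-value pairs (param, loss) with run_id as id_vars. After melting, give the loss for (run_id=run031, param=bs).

Unpivoting turns each (run_id, wide-column) pair into one long row.
The wide cell at row run031, column bs holds 76.54, so the long row (run031, bs) has loss=76.54.

76.54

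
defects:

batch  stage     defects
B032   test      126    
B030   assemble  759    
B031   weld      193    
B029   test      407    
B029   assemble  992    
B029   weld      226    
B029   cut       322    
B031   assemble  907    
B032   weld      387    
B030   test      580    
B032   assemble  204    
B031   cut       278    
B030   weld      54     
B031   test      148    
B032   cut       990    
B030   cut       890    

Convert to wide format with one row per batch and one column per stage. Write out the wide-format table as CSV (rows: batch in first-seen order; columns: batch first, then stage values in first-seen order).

Columns: batch plus the 4 distinct stage values (test, assemble, weld, cut).
For example, row B032 column test takes defects=126 from the long row (B032, test).

batch,test,assemble,weld,cut
B032,126,204,387,990
B030,580,759,54,890
B031,148,907,193,278
B029,407,992,226,322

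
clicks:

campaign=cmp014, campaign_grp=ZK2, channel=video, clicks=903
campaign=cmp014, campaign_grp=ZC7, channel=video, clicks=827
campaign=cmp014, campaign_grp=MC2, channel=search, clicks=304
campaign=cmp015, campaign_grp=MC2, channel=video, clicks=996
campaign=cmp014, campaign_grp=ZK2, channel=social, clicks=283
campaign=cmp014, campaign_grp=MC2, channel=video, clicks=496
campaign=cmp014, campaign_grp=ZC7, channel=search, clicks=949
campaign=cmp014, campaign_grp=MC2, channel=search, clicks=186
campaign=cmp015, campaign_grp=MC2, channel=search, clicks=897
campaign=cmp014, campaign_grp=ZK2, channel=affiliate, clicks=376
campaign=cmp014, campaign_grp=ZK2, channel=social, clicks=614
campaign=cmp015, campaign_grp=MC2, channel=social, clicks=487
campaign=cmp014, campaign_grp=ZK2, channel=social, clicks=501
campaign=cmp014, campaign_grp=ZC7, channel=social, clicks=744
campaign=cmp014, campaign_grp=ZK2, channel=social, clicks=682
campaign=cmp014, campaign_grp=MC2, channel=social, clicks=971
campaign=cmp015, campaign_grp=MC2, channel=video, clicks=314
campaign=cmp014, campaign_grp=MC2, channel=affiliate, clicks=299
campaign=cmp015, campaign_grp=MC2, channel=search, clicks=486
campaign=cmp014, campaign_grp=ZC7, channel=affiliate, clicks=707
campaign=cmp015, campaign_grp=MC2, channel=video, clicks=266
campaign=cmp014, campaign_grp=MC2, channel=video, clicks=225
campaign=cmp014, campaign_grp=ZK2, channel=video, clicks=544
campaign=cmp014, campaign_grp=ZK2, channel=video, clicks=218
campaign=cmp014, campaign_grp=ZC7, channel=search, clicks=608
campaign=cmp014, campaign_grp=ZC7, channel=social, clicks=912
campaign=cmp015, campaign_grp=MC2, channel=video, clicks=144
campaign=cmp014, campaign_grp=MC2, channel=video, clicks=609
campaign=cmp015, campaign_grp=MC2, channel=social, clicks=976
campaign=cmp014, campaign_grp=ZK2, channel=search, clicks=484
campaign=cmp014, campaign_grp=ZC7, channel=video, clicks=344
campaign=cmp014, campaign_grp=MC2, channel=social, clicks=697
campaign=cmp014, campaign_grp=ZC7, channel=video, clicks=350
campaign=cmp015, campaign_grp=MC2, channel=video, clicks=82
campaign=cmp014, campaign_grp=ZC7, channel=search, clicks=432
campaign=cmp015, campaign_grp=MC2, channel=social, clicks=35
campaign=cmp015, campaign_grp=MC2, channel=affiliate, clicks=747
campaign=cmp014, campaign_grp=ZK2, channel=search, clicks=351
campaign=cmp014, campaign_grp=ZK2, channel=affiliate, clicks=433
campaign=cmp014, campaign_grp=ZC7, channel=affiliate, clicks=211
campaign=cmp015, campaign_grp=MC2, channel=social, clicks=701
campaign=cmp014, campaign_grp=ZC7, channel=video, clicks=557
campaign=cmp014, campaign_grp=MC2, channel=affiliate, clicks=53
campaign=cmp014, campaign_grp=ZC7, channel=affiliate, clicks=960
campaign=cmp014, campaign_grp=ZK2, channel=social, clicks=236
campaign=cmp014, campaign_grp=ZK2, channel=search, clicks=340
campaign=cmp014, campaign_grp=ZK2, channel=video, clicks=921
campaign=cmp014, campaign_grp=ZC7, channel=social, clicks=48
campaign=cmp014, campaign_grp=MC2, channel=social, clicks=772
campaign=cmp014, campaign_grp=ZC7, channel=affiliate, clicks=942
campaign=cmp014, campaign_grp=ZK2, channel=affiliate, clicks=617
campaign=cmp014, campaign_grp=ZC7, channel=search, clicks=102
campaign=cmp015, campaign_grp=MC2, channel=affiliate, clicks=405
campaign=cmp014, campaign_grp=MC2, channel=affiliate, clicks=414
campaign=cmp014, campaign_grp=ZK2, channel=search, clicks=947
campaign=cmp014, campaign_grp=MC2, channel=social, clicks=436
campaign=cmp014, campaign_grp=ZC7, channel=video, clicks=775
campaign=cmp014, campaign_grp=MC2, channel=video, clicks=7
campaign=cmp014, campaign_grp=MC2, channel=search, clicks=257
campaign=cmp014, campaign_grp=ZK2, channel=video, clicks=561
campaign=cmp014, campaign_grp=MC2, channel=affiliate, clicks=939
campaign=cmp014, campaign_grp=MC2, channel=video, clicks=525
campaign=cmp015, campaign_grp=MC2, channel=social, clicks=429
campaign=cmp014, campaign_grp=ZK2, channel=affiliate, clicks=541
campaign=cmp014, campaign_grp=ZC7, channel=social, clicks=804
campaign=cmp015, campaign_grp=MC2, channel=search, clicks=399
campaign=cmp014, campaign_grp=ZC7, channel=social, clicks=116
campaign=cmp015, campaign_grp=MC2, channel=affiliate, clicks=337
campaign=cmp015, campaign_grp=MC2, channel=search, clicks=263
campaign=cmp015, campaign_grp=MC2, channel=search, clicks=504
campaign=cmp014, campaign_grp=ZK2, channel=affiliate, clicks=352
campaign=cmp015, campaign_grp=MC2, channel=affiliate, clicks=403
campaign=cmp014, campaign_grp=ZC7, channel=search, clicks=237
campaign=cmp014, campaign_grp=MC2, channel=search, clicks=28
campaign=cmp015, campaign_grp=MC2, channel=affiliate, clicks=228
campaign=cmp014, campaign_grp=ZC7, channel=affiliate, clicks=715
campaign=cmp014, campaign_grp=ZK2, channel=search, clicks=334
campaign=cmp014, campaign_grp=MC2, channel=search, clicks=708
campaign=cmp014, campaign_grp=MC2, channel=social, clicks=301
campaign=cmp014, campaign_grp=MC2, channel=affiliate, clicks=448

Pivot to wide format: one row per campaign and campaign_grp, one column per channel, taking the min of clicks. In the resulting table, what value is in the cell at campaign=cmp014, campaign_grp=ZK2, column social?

Rows with campaign=cmp014, campaign_grp=ZK2 and channel=social: clicks values are 283, 614, 501, 682, 236.
min(283, 614, 501, 682, 236) = 236.

236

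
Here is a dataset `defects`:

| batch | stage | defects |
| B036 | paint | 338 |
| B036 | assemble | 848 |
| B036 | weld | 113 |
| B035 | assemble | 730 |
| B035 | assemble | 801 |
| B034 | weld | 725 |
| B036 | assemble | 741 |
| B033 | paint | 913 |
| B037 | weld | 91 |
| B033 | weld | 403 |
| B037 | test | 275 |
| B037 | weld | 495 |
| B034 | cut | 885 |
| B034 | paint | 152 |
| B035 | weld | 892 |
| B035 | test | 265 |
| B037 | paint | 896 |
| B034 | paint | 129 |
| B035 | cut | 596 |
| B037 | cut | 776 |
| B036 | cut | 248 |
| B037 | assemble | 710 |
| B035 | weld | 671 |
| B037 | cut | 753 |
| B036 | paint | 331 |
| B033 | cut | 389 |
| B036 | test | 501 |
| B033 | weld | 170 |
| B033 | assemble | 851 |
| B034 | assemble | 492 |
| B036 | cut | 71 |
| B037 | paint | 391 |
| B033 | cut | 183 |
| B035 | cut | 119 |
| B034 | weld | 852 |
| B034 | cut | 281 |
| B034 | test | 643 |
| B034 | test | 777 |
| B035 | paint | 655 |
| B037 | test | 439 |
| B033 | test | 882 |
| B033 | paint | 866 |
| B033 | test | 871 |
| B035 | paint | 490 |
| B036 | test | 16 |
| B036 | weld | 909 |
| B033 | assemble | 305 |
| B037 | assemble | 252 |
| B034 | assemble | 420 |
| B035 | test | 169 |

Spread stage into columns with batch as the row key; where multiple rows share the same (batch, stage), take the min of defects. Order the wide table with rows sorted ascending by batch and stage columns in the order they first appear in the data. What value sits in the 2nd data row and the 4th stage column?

With rows sorted ascending by batch, row 2 is batch=B034. stage columns in first-appearance order: paint, assemble, weld, test, cut; column 4 is test.
Long rows with batch=B034, stage=test: min(643, 777) = 643.

643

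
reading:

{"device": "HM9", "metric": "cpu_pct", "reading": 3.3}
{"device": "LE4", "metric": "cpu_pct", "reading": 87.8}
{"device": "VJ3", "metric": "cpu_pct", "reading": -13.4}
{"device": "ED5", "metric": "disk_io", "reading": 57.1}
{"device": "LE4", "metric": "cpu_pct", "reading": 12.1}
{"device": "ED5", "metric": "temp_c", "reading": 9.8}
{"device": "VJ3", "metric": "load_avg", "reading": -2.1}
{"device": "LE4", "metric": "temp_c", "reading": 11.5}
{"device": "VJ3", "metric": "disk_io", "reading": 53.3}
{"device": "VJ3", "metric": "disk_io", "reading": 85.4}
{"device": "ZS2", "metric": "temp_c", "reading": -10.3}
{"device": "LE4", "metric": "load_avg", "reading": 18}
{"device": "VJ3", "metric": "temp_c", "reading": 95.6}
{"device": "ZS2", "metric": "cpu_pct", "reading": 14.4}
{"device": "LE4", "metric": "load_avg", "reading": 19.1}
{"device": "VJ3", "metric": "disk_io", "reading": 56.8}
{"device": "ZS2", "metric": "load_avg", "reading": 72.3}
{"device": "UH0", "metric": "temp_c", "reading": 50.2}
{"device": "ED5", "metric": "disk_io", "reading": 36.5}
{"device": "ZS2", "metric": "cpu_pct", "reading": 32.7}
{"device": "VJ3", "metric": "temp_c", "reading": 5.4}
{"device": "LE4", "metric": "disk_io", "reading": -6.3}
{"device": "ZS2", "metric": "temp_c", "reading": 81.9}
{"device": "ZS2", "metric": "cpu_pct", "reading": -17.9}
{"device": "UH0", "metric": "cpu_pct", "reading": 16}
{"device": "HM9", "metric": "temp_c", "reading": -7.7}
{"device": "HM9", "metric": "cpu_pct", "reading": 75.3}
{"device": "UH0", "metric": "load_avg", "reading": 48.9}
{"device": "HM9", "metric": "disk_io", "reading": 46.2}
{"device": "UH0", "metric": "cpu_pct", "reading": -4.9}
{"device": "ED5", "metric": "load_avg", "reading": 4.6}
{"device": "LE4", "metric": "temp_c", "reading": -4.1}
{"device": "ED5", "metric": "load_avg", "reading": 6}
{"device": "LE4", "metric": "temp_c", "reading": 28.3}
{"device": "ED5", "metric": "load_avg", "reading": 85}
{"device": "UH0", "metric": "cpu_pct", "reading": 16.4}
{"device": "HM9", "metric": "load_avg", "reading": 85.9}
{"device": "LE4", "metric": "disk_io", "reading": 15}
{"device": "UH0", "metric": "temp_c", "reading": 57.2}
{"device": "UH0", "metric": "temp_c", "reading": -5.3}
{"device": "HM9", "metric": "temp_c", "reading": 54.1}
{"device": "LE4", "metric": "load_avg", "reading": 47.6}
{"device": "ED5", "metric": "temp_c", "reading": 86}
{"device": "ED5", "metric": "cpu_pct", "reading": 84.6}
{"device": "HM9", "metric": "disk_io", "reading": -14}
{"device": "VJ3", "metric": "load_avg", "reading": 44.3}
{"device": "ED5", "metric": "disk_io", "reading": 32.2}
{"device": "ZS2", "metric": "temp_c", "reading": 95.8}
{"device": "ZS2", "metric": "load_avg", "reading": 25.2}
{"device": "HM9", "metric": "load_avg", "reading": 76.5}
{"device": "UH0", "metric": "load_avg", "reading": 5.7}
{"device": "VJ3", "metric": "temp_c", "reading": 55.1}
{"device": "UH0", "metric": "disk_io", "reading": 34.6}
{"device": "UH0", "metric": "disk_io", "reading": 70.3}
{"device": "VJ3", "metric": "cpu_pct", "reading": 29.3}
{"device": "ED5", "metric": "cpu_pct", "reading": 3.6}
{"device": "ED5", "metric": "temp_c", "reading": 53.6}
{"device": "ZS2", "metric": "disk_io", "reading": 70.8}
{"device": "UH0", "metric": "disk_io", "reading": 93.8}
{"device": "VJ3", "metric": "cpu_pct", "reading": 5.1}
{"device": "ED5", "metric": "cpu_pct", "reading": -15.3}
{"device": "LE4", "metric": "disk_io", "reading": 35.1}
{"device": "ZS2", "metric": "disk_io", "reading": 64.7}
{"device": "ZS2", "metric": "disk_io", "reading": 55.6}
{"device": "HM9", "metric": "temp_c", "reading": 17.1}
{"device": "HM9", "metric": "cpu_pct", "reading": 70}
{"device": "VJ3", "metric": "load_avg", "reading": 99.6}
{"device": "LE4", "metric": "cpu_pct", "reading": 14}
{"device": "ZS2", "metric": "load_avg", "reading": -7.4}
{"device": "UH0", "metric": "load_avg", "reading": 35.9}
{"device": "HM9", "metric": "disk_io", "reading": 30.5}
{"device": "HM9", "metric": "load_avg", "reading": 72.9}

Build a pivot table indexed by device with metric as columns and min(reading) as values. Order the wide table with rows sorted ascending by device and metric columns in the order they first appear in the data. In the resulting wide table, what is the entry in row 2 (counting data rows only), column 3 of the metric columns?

-7.7

With rows sorted ascending by device, row 2 is device=HM9. metric columns in first-appearance order: cpu_pct, disk_io, temp_c, load_avg; column 3 is temp_c.
Long rows with device=HM9, metric=temp_c: min(-7.7, 54.1, 17.1) = -7.7.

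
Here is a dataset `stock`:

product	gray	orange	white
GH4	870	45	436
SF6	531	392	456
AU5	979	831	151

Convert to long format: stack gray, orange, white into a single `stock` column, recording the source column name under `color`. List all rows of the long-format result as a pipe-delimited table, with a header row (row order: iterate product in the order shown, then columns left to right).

Each (product, column) pair becomes one row: 3 × 3 = 9 rows.
For example, (GH4, gray) → stock=870.

| product | color | stock |
| GH4 | gray | 870 |
| GH4 | orange | 45 |
| GH4 | white | 436 |
| SF6 | gray | 531 |
| SF6 | orange | 392 |
| SF6 | white | 456 |
| AU5 | gray | 979 |
| AU5 | orange | 831 |
| AU5 | white | 151 |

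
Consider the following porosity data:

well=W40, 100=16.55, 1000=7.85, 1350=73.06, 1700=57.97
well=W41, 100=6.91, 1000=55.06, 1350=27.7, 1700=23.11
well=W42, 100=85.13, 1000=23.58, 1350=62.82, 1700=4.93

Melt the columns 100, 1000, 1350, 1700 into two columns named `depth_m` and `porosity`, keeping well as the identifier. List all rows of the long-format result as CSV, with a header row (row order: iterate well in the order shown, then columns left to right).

well,depth_m,porosity
W40,100,16.55
W40,1000,7.85
W40,1350,73.06
W40,1700,57.97
W41,100,6.91
W41,1000,55.06
W41,1350,27.7
W41,1700,23.11
W42,100,85.13
W42,1000,23.58
W42,1350,62.82
W42,1700,4.93

Each (well, column) pair becomes one row: 3 × 4 = 12 rows.
For example, (W40, 100) → porosity=16.55.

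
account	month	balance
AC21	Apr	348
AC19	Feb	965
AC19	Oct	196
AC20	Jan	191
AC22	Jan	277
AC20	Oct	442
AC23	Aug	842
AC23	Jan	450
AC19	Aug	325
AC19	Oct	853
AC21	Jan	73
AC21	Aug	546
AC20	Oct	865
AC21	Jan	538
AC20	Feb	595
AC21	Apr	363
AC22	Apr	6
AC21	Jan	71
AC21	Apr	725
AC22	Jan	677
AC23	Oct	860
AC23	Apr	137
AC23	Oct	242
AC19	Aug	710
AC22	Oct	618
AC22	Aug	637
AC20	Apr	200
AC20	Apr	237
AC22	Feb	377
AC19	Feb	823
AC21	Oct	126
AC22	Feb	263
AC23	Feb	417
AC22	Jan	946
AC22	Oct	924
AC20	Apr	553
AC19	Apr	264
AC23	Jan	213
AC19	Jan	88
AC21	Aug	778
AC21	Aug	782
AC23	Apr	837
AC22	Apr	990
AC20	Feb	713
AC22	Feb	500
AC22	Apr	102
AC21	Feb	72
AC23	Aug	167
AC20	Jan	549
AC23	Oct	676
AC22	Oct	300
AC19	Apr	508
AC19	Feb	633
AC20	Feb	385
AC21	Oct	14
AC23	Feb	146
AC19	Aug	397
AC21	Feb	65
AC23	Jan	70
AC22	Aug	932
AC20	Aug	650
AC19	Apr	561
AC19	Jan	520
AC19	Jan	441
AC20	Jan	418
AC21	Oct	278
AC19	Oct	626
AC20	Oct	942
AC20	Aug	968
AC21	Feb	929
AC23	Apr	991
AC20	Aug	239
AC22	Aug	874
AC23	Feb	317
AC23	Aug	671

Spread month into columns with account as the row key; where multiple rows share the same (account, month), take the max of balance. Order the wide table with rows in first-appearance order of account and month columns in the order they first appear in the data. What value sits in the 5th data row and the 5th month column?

842

With rows in first-appearance order of account, row 5 is account=AC23. month columns in first-appearance order: Apr, Feb, Oct, Jan, Aug; column 5 is Aug.
Long rows with account=AC23, month=Aug: max(842, 167, 671) = 842.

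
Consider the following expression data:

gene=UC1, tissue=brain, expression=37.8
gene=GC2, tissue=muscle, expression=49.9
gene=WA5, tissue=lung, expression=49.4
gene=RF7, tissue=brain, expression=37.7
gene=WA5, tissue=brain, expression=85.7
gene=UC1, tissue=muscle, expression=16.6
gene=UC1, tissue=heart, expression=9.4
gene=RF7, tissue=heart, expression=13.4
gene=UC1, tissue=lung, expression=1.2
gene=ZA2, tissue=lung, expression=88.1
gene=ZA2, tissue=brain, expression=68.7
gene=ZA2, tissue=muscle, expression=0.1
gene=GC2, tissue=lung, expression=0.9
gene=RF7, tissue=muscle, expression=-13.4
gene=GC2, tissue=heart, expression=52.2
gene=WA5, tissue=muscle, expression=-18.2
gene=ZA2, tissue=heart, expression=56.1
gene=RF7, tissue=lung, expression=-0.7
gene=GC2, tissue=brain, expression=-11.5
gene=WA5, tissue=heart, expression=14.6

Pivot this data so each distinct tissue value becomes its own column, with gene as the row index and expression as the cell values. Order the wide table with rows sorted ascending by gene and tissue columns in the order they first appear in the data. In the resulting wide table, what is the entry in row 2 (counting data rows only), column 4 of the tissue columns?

With rows sorted ascending by gene, row 2 is gene=RF7. tissue columns in first-appearance order: brain, muscle, lung, heart; column 4 is heart.
Long rows with gene=RF7, tissue=heart: expression = 13.4.

13.4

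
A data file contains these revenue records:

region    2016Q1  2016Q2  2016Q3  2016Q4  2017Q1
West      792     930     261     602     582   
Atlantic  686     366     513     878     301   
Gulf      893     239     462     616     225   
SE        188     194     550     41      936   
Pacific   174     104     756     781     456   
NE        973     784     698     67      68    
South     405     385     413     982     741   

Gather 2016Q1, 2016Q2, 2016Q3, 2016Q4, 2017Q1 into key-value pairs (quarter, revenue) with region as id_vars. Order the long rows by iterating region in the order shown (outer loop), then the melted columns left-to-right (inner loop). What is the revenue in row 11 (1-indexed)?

35 rows total (7 × 5). Row 11: index ⌊(11-1)/5⌋ = 2 into region → Gulf; (11-1) mod 5 = 0 into the melted columns → 2016Q1.
So row 11 is (Gulf, 2016Q1, 893); revenue = 893.

893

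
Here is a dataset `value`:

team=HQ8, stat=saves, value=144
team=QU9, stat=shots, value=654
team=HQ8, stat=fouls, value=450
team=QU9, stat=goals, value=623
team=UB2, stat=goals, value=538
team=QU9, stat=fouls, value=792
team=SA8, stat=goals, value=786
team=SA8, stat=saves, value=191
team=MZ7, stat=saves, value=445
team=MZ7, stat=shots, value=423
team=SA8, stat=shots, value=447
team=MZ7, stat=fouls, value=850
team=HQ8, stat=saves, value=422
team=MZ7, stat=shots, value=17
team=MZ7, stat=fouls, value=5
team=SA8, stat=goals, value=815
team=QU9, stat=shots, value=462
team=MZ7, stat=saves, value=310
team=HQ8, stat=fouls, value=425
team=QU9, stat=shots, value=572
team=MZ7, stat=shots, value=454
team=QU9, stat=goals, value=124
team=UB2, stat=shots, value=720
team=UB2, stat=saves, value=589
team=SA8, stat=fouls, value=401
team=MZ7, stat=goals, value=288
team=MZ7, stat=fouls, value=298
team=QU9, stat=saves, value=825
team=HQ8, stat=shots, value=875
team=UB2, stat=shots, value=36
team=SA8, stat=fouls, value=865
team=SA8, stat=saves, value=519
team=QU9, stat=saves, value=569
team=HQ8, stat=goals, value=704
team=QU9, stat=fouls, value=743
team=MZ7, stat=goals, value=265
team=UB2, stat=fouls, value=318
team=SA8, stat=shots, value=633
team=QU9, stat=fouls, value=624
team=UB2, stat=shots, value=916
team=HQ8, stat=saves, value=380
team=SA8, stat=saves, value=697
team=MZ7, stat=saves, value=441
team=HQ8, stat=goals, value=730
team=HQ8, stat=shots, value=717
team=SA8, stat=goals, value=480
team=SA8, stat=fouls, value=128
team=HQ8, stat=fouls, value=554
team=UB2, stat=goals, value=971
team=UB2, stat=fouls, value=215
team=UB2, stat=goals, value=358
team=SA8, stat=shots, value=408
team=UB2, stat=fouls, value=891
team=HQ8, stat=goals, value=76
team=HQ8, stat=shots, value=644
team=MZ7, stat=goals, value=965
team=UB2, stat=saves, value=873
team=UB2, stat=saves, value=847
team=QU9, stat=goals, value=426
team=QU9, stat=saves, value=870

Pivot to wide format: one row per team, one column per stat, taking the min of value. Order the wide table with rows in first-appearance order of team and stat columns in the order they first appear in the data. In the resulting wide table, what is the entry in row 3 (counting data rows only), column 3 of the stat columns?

215

With rows in first-appearance order of team, row 3 is team=UB2. stat columns in first-appearance order: saves, shots, fouls, goals; column 3 is fouls.
Long rows with team=UB2, stat=fouls: min(318, 215, 891) = 215.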